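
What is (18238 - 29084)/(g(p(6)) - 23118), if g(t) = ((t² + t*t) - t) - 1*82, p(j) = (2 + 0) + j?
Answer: 5423/11540 ≈ 0.46993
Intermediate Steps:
p(j) = 2 + j
g(t) = -82 - t + 2*t² (g(t) = ((t² + t²) - t) - 82 = (2*t² - t) - 82 = (-t + 2*t²) - 82 = -82 - t + 2*t²)
(18238 - 29084)/(g(p(6)) - 23118) = (18238 - 29084)/((-82 - (2 + 6) + 2*(2 + 6)²) - 23118) = -10846/((-82 - 1*8 + 2*8²) - 23118) = -10846/((-82 - 8 + 2*64) - 23118) = -10846/((-82 - 8 + 128) - 23118) = -10846/(38 - 23118) = -10846/(-23080) = -10846*(-1/23080) = 5423/11540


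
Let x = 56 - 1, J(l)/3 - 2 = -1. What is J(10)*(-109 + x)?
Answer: -162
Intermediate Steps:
J(l) = 3 (J(l) = 6 + 3*(-1) = 6 - 3 = 3)
x = 55
J(10)*(-109 + x) = 3*(-109 + 55) = 3*(-54) = -162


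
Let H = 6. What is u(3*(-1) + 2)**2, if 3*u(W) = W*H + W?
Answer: 49/9 ≈ 5.4444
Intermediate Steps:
u(W) = 7*W/3 (u(W) = (W*6 + W)/3 = (6*W + W)/3 = (7*W)/3 = 7*W/3)
u(3*(-1) + 2)**2 = (7*(3*(-1) + 2)/3)**2 = (7*(-3 + 2)/3)**2 = ((7/3)*(-1))**2 = (-7/3)**2 = 49/9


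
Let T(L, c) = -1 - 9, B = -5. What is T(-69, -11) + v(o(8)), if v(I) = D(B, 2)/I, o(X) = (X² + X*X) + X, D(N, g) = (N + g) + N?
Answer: -171/17 ≈ -10.059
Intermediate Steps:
T(L, c) = -10
D(N, g) = g + 2*N
o(X) = X + 2*X² (o(X) = (X² + X²) + X = 2*X² + X = X + 2*X²)
v(I) = -8/I (v(I) = (2 + 2*(-5))/I = (2 - 10)/I = -8/I)
T(-69, -11) + v(o(8)) = -10 - 8*1/(8*(1 + 2*8)) = -10 - 8*1/(8*(1 + 16)) = -10 - 8/(8*17) = -10 - 8/136 = -10 - 8*1/136 = -10 - 1/17 = -171/17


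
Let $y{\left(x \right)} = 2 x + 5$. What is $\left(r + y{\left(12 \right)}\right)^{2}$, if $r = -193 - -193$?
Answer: $841$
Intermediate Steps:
$y{\left(x \right)} = 5 + 2 x$
$r = 0$ ($r = -193 + 193 = 0$)
$\left(r + y{\left(12 \right)}\right)^{2} = \left(0 + \left(5 + 2 \cdot 12\right)\right)^{2} = \left(0 + \left(5 + 24\right)\right)^{2} = \left(0 + 29\right)^{2} = 29^{2} = 841$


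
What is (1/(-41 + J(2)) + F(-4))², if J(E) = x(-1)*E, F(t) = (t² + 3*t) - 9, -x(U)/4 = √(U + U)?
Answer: 4*(-9809*I + 4120*√2)/(-1553*I + 656*√2) ≈ 25.227 - 0.062825*I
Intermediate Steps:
x(U) = -4*√2*√U (x(U) = -4*√(U + U) = -4*√2*√U)
F(t) = -9 + t² + 3*t
J(E) = -4*I*E*√2 (J(E) = (-4*√2*√(-1))*E = (-4*√2*I)*E = (-4*I*√2)*E = -4*I*E*√2)
(1/(-41 + J(2)) + F(-4))² = (1/(-41 - 4*I*2*√2) + (-9 + (-4)² + 3*(-4)))² = (1/(-41 - 8*I*√2) + (-9 + 16 - 12))² = (1/(-41 - 8*I*√2) - 5)² = (-5 + 1/(-41 - 8*I*√2))²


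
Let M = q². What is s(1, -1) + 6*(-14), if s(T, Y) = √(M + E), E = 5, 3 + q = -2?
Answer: -84 + √30 ≈ -78.523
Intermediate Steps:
q = -5 (q = -3 - 2 = -5)
M = 25 (M = (-5)² = 25)
s(T, Y) = √30 (s(T, Y) = √(25 + 5) = √30)
s(1, -1) + 6*(-14) = √30 + 6*(-14) = √30 - 84 = -84 + √30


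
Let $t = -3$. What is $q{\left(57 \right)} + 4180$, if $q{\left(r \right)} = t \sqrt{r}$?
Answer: $4180 - 3 \sqrt{57} \approx 4157.4$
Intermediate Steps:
$q{\left(r \right)} = - 3 \sqrt{r}$
$q{\left(57 \right)} + 4180 = - 3 \sqrt{57} + 4180 = 4180 - 3 \sqrt{57}$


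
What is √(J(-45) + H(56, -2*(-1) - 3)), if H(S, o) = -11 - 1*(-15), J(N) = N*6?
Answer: I*√266 ≈ 16.31*I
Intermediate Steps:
J(N) = 6*N
H(S, o) = 4 (H(S, o) = -11 + 15 = 4)
√(J(-45) + H(56, -2*(-1) - 3)) = √(6*(-45) + 4) = √(-270 + 4) = √(-266) = I*√266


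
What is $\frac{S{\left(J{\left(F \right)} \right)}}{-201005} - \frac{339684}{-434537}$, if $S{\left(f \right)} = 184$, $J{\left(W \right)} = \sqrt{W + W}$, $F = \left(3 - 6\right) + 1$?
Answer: $\frac{68198227612}{87344109685} \approx 0.7808$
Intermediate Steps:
$F = -2$ ($F = -3 + 1 = -2$)
$J{\left(W \right)} = \sqrt{2} \sqrt{W}$ ($J{\left(W \right)} = \sqrt{2 W} = \sqrt{2} \sqrt{W}$)
$\frac{S{\left(J{\left(F \right)} \right)}}{-201005} - \frac{339684}{-434537} = \frac{184}{-201005} - \frac{339684}{-434537} = 184 \left(- \frac{1}{201005}\right) - - \frac{339684}{434537} = - \frac{184}{201005} + \frac{339684}{434537} = \frac{68198227612}{87344109685}$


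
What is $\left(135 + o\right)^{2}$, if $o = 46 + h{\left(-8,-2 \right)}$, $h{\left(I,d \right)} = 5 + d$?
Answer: $33856$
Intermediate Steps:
$o = 49$ ($o = 46 + \left(5 - 2\right) = 46 + 3 = 49$)
$\left(135 + o\right)^{2} = \left(135 + 49\right)^{2} = 184^{2} = 33856$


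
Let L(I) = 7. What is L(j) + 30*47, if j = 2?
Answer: 1417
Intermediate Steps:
L(j) + 30*47 = 7 + 30*47 = 7 + 1410 = 1417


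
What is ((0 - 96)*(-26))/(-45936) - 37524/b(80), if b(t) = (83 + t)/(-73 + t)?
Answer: -251381752/155991 ≈ -1611.5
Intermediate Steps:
b(t) = (83 + t)/(-73 + t)
((0 - 96)*(-26))/(-45936) - 37524/b(80) = ((0 - 96)*(-26))/(-45936) - 37524*(-73 + 80)/(83 + 80) = -96*(-26)*(-1/45936) - 37524/(163/7) = 2496*(-1/45936) - 37524/((1/7)*163) = -52/957 - 37524/163/7 = -52/957 - 37524*7/163 = -52/957 - 262668/163 = -251381752/155991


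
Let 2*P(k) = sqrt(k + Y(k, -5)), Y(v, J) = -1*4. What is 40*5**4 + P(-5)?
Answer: 25000 + 3*I/2 ≈ 25000.0 + 1.5*I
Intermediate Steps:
Y(v, J) = -4
P(k) = sqrt(-4 + k)/2 (P(k) = sqrt(k - 4)/2 = sqrt(-4 + k)/2)
40*5**4 + P(-5) = 40*5**4 + sqrt(-4 - 5)/2 = 40*625 + sqrt(-9)/2 = 25000 + (3*I)/2 = 25000 + 3*I/2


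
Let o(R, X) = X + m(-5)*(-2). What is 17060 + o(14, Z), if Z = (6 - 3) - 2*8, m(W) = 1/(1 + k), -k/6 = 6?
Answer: 596647/35 ≈ 17047.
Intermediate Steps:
k = -36 (k = -6*6 = -36)
m(W) = -1/35 (m(W) = 1/(1 - 36) = 1/(-35) = -1/35)
Z = -13 (Z = 3 - 16 = -13)
o(R, X) = 2/35 + X (o(R, X) = X - 1/35*(-2) = X + 2/35 = 2/35 + X)
17060 + o(14, Z) = 17060 + (2/35 - 13) = 17060 - 453/35 = 596647/35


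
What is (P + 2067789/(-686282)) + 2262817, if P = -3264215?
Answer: -687243490025/686282 ≈ -1.0014e+6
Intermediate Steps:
(P + 2067789/(-686282)) + 2262817 = (-3264215 + 2067789/(-686282)) + 2262817 = (-3264215 + 2067789*(-1/686282)) + 2262817 = (-3264215 - 2067789/686282) + 2262817 = -2240174066419/686282 + 2262817 = -687243490025/686282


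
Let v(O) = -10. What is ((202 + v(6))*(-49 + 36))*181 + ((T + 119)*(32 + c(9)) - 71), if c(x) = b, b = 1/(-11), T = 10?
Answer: -4925038/11 ≈ -4.4773e+5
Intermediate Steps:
b = -1/11 ≈ -0.090909
c(x) = -1/11
((202 + v(6))*(-49 + 36))*181 + ((T + 119)*(32 + c(9)) - 71) = ((202 - 10)*(-49 + 36))*181 + ((10 + 119)*(32 - 1/11) - 71) = (192*(-13))*181 + (129*(351/11) - 71) = -2496*181 + (45279/11 - 71) = -451776 + 44498/11 = -4925038/11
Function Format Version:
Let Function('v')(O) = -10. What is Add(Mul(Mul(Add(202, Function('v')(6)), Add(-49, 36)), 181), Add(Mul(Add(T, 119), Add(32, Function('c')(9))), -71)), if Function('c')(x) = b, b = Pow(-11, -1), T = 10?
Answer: Rational(-4925038, 11) ≈ -4.4773e+5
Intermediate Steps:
b = Rational(-1, 11) ≈ -0.090909
Function('c')(x) = Rational(-1, 11)
Add(Mul(Mul(Add(202, Function('v')(6)), Add(-49, 36)), 181), Add(Mul(Add(T, 119), Add(32, Function('c')(9))), -71)) = Add(Mul(Mul(Add(202, -10), Add(-49, 36)), 181), Add(Mul(Add(10, 119), Add(32, Rational(-1, 11))), -71)) = Add(Mul(Mul(192, -13), 181), Add(Mul(129, Rational(351, 11)), -71)) = Add(Mul(-2496, 181), Add(Rational(45279, 11), -71)) = Add(-451776, Rational(44498, 11)) = Rational(-4925038, 11)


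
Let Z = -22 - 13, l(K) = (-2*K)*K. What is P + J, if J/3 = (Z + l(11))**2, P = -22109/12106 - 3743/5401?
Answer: 15050498559155/65384506 ≈ 2.3018e+5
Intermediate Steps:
l(K) = -2*K**2
Z = -35
P = -164723467/65384506 (P = -22109*1/12106 - 3743*1/5401 = -22109/12106 - 3743/5401 = -164723467/65384506 ≈ -2.5193)
J = 230187 (J = 3*(-35 - 2*11**2)**2 = 3*(-35 - 2*121)**2 = 3*(-35 - 242)**2 = 3*(-277)**2 = 3*76729 = 230187)
P + J = -164723467/65384506 + 230187 = 15050498559155/65384506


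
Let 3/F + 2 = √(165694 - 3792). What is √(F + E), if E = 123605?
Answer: √(2975028474672 + 5798*√958)/4906 ≈ 351.58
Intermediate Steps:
F = 3/(-2 + 13*√958) (F = 3/(-2 + √(165694 - 3792)) = 3/(-2 + √161902) = 3/(-2 + 13*√958) ≈ 0.0074931)
√(F + E) = √((1/26983 + 13*√958/53966) + 123605) = √(3335233716/26983 + 13*√958/53966)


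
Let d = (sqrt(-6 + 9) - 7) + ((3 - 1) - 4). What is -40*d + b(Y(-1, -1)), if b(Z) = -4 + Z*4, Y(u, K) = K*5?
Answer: 336 - 40*sqrt(3) ≈ 266.72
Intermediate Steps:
Y(u, K) = 5*K
b(Z) = -4 + 4*Z
d = -9 + sqrt(3) (d = (sqrt(3) - 7) + (2 - 4) = (-7 + sqrt(3)) - 2 = -9 + sqrt(3) ≈ -7.2680)
-40*d + b(Y(-1, -1)) = -40*(-9 + sqrt(3)) + (-4 + 4*(5*(-1))) = (360 - 40*sqrt(3)) + (-4 + 4*(-5)) = (360 - 40*sqrt(3)) + (-4 - 20) = (360 - 40*sqrt(3)) - 24 = 336 - 40*sqrt(3)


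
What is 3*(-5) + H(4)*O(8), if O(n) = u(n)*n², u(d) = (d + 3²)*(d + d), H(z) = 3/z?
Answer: 13041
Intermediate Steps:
u(d) = 2*d*(9 + d) (u(d) = (d + 9)*(2*d) = (9 + d)*(2*d) = 2*d*(9 + d))
O(n) = 2*n³*(9 + n) (O(n) = (2*n*(9 + n))*n² = 2*n³*(9 + n))
3*(-5) + H(4)*O(8) = 3*(-5) + (3/4)*(2*8³*(9 + 8)) = -15 + (3*(¼))*(2*512*17) = -15 + (¾)*17408 = -15 + 13056 = 13041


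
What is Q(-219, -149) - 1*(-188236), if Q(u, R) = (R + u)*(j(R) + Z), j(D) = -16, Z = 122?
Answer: 149228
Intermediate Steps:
Q(u, R) = 106*R + 106*u (Q(u, R) = (R + u)*(-16 + 122) = (R + u)*106 = 106*R + 106*u)
Q(-219, -149) - 1*(-188236) = (106*(-149) + 106*(-219)) - 1*(-188236) = (-15794 - 23214) + 188236 = -39008 + 188236 = 149228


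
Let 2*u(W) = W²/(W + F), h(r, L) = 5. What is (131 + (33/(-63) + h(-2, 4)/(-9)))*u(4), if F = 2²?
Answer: 8185/63 ≈ 129.92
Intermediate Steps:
F = 4
u(W) = W²/(2*(4 + W)) (u(W) = (W²/(W + 4))/2 = (W²/(4 + W))/2 = W²/(2*(4 + W)))
(131 + (33/(-63) + h(-2, 4)/(-9)))*u(4) = (131 + (33/(-63) + 5/(-9)))*((½)*4²/(4 + 4)) = (131 + (33*(-1/63) + 5*(-⅑)))*((½)*16/8) = (131 + (-11/21 - 5/9))*((½)*16*(⅛)) = (131 - 68/63)*1 = (8185/63)*1 = 8185/63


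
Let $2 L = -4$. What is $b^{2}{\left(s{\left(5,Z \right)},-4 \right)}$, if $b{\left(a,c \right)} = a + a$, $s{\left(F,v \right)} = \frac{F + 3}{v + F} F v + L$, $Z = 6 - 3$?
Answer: $676$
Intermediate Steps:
$L = -2$ ($L = \frac{1}{2} \left(-4\right) = -2$)
$Z = 3$ ($Z = 6 - 3 = 3$)
$s{\left(F,v \right)} = -2 + \frac{F v \left(3 + F\right)}{F + v}$ ($s{\left(F,v \right)} = \frac{F + 3}{v + F} F v - 2 = \frac{3 + F}{F + v} F v - 2 = \frac{F \left(3 + F\right)}{F + v} v - 2 = \frac{F v \left(3 + F\right)}{F + v} - 2 = -2 + \frac{F v \left(3 + F\right)}{F + v}$)
$b{\left(a,c \right)} = 2 a$
$b^{2}{\left(s{\left(5,Z \right)},-4 \right)} = \left(2 \frac{\left(-2\right) 5 - 6 + 3 \cdot 5^{2} + 3 \cdot 5 \cdot 3}{5 + 3}\right)^{2} = \left(2 \frac{-10 - 6 + 3 \cdot 25 + 45}{8}\right)^{2} = \left(2 \frac{-10 - 6 + 75 + 45}{8}\right)^{2} = \left(2 \cdot \frac{1}{8} \cdot 104\right)^{2} = \left(2 \cdot 13\right)^{2} = 26^{2} = 676$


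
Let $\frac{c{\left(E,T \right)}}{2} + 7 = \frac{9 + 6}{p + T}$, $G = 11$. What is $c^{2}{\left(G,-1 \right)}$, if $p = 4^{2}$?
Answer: $144$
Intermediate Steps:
$p = 16$
$c{\left(E,T \right)} = -14 + \frac{30}{16 + T}$ ($c{\left(E,T \right)} = -14 + 2 \frac{9 + 6}{16 + T} = -14 + 2 \frac{15}{16 + T} = -14 + \frac{30}{16 + T}$)
$c^{2}{\left(G,-1 \right)} = \left(\frac{2 \left(-97 - -7\right)}{16 - 1}\right)^{2} = \left(\frac{2 \left(-97 + 7\right)}{15}\right)^{2} = \left(2 \cdot \frac{1}{15} \left(-90\right)\right)^{2} = \left(-12\right)^{2} = 144$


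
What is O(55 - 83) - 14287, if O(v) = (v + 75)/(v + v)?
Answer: -800119/56 ≈ -14288.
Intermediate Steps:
O(v) = (75 + v)/(2*v) (O(v) = (75 + v)/((2*v)) = (75 + v)*(1/(2*v)) = (75 + v)/(2*v))
O(55 - 83) - 14287 = (75 + (55 - 83))/(2*(55 - 83)) - 14287 = (½)*(75 - 28)/(-28) - 14287 = (½)*(-1/28)*47 - 14287 = -47/56 - 14287 = -800119/56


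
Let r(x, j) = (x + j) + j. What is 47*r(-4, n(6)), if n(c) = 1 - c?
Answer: -658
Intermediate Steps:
r(x, j) = x + 2*j (r(x, j) = (j + x) + j = x + 2*j)
47*r(-4, n(6)) = 47*(-4 + 2*(1 - 1*6)) = 47*(-4 + 2*(1 - 6)) = 47*(-4 + 2*(-5)) = 47*(-4 - 10) = 47*(-14) = -658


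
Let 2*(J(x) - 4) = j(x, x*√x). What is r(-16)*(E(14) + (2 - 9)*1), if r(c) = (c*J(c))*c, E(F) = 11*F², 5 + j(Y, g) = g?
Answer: 825216 - 17604608*I ≈ 8.2522e+5 - 1.7605e+7*I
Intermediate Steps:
j(Y, g) = -5 + g
J(x) = 3/2 + x^(3/2)/2 (J(x) = 4 + (-5 + x*√x)/2 = 4 + (-5 + x^(3/2))/2 = 4 + (-5/2 + x^(3/2)/2) = 3/2 + x^(3/2)/2)
r(c) = c²*(3/2 + c^(3/2)/2) (r(c) = (c*(3/2 + c^(3/2)/2))*c = c²*(3/2 + c^(3/2)/2))
r(-16)*(E(14) + (2 - 9)*1) = ((½)*(-16)²*(3 + (-16)^(3/2)))*(11*14² + (2 - 9)*1) = ((½)*256*(3 - 64*I))*(11*196 - 7*1) = (384 - 8192*I)*(2156 - 7) = (384 - 8192*I)*2149 = 825216 - 17604608*I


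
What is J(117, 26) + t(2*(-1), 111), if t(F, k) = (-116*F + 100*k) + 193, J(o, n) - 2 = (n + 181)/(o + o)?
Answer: 299725/26 ≈ 11528.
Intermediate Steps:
J(o, n) = 2 + (181 + n)/(2*o) (J(o, n) = 2 + (n + 181)/(o + o) = 2 + (181 + n)/((2*o)) = 2 + (181 + n)*(1/(2*o)) = 2 + (181 + n)/(2*o))
t(F, k) = 193 - 116*F + 100*k
J(117, 26) + t(2*(-1), 111) = (1/2)*(181 + 26 + 4*117)/117 + (193 - 232*(-1) + 100*111) = (1/2)*(1/117)*(181 + 26 + 468) + (193 - 116*(-2) + 11100) = (1/2)*(1/117)*675 + (193 + 232 + 11100) = 75/26 + 11525 = 299725/26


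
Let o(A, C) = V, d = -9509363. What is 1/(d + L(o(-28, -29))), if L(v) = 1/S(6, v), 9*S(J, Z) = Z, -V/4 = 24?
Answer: -32/304299619 ≈ -1.0516e-7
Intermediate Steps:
V = -96 (V = -4*24 = -96)
S(J, Z) = Z/9
o(A, C) = -96
L(v) = 9/v (L(v) = 1/(v/9) = 9/v)
1/(d + L(o(-28, -29))) = 1/(-9509363 + 9/(-96)) = 1/(-9509363 + 9*(-1/96)) = 1/(-9509363 - 3/32) = 1/(-304299619/32) = -32/304299619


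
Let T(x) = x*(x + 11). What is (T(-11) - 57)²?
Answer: 3249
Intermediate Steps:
T(x) = x*(11 + x)
(T(-11) - 57)² = (-11*(11 - 11) - 57)² = (-11*0 - 57)² = (0 - 57)² = (-57)² = 3249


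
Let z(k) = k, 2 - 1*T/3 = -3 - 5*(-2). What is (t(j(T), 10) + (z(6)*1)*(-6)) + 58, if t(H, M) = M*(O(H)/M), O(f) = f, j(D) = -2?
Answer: 20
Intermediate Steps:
T = -15 (T = 6 - 3*(-3 - 5*(-2)) = 6 - 3*(-3 + 10) = 6 - 3*7 = 6 - 21 = -15)
t(H, M) = H (t(H, M) = M*(H/M) = H)
(t(j(T), 10) + (z(6)*1)*(-6)) + 58 = (-2 + (6*1)*(-6)) + 58 = (-2 + 6*(-6)) + 58 = (-2 - 36) + 58 = -38 + 58 = 20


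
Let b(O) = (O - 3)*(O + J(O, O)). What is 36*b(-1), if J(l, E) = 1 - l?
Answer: -144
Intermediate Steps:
b(O) = -3 + O (b(O) = (O - 3)*(O + (1 - O)) = (-3 + O)*1 = -3 + O)
36*b(-1) = 36*(-3 - 1) = 36*(-4) = -144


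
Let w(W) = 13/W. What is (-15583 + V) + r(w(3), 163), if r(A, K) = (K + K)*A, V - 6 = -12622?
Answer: -80359/3 ≈ -26786.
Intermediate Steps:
V = -12616 (V = 6 - 12622 = -12616)
r(A, K) = 2*A*K (r(A, K) = (2*K)*A = 2*A*K)
(-15583 + V) + r(w(3), 163) = (-15583 - 12616) + 2*(13/3)*163 = -28199 + 2*(13*(1/3))*163 = -28199 + 2*(13/3)*163 = -28199 + 4238/3 = -80359/3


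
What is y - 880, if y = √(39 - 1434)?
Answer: -880 + 3*I*√155 ≈ -880.0 + 37.35*I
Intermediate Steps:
y = 3*I*√155 (y = √(-1395) = 3*I*√155 ≈ 37.35*I)
y - 880 = 3*I*√155 - 880 = -880 + 3*I*√155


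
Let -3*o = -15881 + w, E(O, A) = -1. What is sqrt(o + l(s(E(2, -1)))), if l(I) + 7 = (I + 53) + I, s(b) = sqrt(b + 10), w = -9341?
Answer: sqrt(76134)/3 ≈ 91.975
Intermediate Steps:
s(b) = sqrt(10 + b)
l(I) = 46 + 2*I (l(I) = -7 + ((I + 53) + I) = -7 + ((53 + I) + I) = -7 + (53 + 2*I) = 46 + 2*I)
o = 25222/3 (o = -(-15881 - 9341)/3 = -1/3*(-25222) = 25222/3 ≈ 8407.3)
sqrt(o + l(s(E(2, -1)))) = sqrt(25222/3 + (46 + 2*sqrt(10 - 1))) = sqrt(25222/3 + (46 + 2*sqrt(9))) = sqrt(25222/3 + (46 + 2*3)) = sqrt(25222/3 + (46 + 6)) = sqrt(25222/3 + 52) = sqrt(25378/3) = sqrt(76134)/3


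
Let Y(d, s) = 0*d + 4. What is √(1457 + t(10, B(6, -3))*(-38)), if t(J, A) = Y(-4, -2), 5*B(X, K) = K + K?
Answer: 3*√145 ≈ 36.125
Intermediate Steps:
B(X, K) = 2*K/5 (B(X, K) = (K + K)/5 = (2*K)/5 = 2*K/5)
Y(d, s) = 4 (Y(d, s) = 0 + 4 = 4)
t(J, A) = 4
√(1457 + t(10, B(6, -3))*(-38)) = √(1457 + 4*(-38)) = √(1457 - 152) = √1305 = 3*√145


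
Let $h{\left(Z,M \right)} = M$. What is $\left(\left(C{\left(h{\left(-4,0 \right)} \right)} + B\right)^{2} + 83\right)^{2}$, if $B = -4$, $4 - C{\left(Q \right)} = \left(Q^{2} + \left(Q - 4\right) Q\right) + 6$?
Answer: $14161$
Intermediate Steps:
$C{\left(Q \right)} = -2 - Q^{2} - Q \left(-4 + Q\right)$ ($C{\left(Q \right)} = 4 - \left(\left(Q^{2} + \left(Q - 4\right) Q\right) + 6\right) = 4 - \left(\left(Q^{2} + \left(-4 + Q\right) Q\right) + 6\right) = 4 - \left(\left(Q^{2} + Q \left(-4 + Q\right)\right) + 6\right) = 4 - \left(6 + Q^{2} + Q \left(-4 + Q\right)\right) = -2 - Q^{2} - Q \left(-4 + Q\right)$)
$\left(\left(C{\left(h{\left(-4,0 \right)} \right)} + B\right)^{2} + 83\right)^{2} = \left(\left(\left(-2 - 2 \cdot 0^{2} + 4 \cdot 0\right) - 4\right)^{2} + 83\right)^{2} = \left(\left(\left(-2 - 0 + 0\right) - 4\right)^{2} + 83\right)^{2} = \left(\left(\left(-2 + 0 + 0\right) - 4\right)^{2} + 83\right)^{2} = \left(\left(-2 - 4\right)^{2} + 83\right)^{2} = \left(\left(-6\right)^{2} + 83\right)^{2} = \left(36 + 83\right)^{2} = 119^{2} = 14161$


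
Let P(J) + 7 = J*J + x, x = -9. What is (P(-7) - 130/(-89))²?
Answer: 9406489/7921 ≈ 1187.5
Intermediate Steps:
P(J) = -16 + J² (P(J) = -7 + (J*J - 9) = -7 + (J² - 9) = -7 + (-9 + J²) = -16 + J²)
(P(-7) - 130/(-89))² = ((-16 + (-7)²) - 130/(-89))² = ((-16 + 49) - 130*(-1/89))² = (33 + 130/89)² = (3067/89)² = 9406489/7921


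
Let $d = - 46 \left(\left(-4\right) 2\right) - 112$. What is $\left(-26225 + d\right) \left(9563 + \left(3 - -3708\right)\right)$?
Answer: $-344712506$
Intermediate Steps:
$d = 256$ ($d = \left(-46\right) \left(-8\right) - 112 = 368 - 112 = 256$)
$\left(-26225 + d\right) \left(9563 + \left(3 - -3708\right)\right) = \left(-26225 + 256\right) \left(9563 + \left(3 - -3708\right)\right) = - 25969 \left(9563 + \left(3 + 3708\right)\right) = - 25969 \left(9563 + 3711\right) = \left(-25969\right) 13274 = -344712506$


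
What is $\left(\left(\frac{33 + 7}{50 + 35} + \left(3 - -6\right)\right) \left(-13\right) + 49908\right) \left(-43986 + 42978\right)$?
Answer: $- \frac{853113744}{17} \approx -5.0183 \cdot 10^{7}$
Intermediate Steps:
$\left(\left(\frac{33 + 7}{50 + 35} + \left(3 - -6\right)\right) \left(-13\right) + 49908\right) \left(-43986 + 42978\right) = \left(\left(\frac{40}{85} + \left(3 + 6\right)\right) \left(-13\right) + 49908\right) \left(-1008\right) = \left(\left(40 \cdot \frac{1}{85} + 9\right) \left(-13\right) + 49908\right) \left(-1008\right) = \left(\left(\frac{8}{17} + 9\right) \left(-13\right) + 49908\right) \left(-1008\right) = \left(\frac{161}{17} \left(-13\right) + 49908\right) \left(-1008\right) = \left(- \frac{2093}{17} + 49908\right) \left(-1008\right) = \frac{846343}{17} \left(-1008\right) = - \frac{853113744}{17}$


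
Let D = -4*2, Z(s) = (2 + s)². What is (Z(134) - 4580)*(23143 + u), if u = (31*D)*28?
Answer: 225425284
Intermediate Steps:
D = -8
u = -6944 (u = (31*(-8))*28 = -248*28 = -6944)
(Z(134) - 4580)*(23143 + u) = ((2 + 134)² - 4580)*(23143 - 6944) = (136² - 4580)*16199 = (18496 - 4580)*16199 = 13916*16199 = 225425284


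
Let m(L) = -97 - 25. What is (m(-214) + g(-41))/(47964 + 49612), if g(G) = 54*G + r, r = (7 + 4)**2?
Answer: -2215/97576 ≈ -0.022700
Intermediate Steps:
m(L) = -122
r = 121 (r = 11**2 = 121)
g(G) = 121 + 54*G (g(G) = 54*G + 121 = 121 + 54*G)
(m(-214) + g(-41))/(47964 + 49612) = (-122 + (121 + 54*(-41)))/(47964 + 49612) = (-122 + (121 - 2214))/97576 = (-122 - 2093)*(1/97576) = -2215*1/97576 = -2215/97576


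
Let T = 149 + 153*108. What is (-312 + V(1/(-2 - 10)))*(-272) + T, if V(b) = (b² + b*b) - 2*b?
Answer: 913391/9 ≈ 1.0149e+5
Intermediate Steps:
V(b) = -2*b + 2*b² (V(b) = (b² + b²) - 2*b = 2*b² - 2*b = -2*b + 2*b²)
T = 16673 (T = 149 + 16524 = 16673)
(-312 + V(1/(-2 - 10)))*(-272) + T = (-312 + 2*(-1 + 1/(-2 - 10))/(-2 - 10))*(-272) + 16673 = (-312 + 2*(-1 + 1/(-12))/(-12))*(-272) + 16673 = (-312 + 2*(-1/12)*(-1 - 1/12))*(-272) + 16673 = (-312 + 2*(-1/12)*(-13/12))*(-272) + 16673 = (-312 + 13/72)*(-272) + 16673 = -22451/72*(-272) + 16673 = 763334/9 + 16673 = 913391/9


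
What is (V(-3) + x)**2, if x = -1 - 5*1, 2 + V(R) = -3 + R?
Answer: 196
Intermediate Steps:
V(R) = -5 + R (V(R) = -2 + (-3 + R) = -5 + R)
x = -6 (x = -1 - 5 = -6)
(V(-3) + x)**2 = ((-5 - 3) - 6)**2 = (-8 - 6)**2 = (-14)**2 = 196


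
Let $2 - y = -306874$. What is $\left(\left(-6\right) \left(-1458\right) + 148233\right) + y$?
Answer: $463857$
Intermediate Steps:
$y = 306876$ ($y = 2 - -306874 = 2 + 306874 = 306876$)
$\left(\left(-6\right) \left(-1458\right) + 148233\right) + y = \left(\left(-6\right) \left(-1458\right) + 148233\right) + 306876 = \left(8748 + 148233\right) + 306876 = 156981 + 306876 = 463857$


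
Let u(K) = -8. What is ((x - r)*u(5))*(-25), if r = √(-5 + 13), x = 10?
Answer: 2000 - 400*√2 ≈ 1434.3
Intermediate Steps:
r = 2*√2 (r = √8 = 2*√2 ≈ 2.8284)
((x - r)*u(5))*(-25) = ((10 - 2*√2)*(-8))*(-25) = (-80 + 16*√2)*(-25) = 2000 - 400*√2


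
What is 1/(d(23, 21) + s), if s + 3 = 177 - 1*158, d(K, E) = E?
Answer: 1/37 ≈ 0.027027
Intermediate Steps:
s = 16 (s = -3 + (177 - 1*158) = -3 + (177 - 158) = -3 + 19 = 16)
1/(d(23, 21) + s) = 1/(21 + 16) = 1/37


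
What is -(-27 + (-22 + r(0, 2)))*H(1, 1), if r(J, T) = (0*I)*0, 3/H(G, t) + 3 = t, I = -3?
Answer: -147/2 ≈ -73.500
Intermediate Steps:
H(G, t) = 3/(-3 + t)
r(J, T) = 0 (r(J, T) = (0*(-3))*0 = 0*0 = 0)
-(-27 + (-22 + r(0, 2)))*H(1, 1) = -(-27 + (-22 + 0))*3/(-3 + 1) = -(-27 - 22)*3/(-2) = -(-49)*3*(-½) = -(-49)*(-3)/2 = -1*147/2 = -147/2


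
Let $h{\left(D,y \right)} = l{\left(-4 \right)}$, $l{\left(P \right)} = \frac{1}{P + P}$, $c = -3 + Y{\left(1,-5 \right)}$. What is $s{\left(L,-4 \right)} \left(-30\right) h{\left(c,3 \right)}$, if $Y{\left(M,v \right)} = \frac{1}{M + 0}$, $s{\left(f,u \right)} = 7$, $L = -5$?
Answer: $\frac{105}{4} \approx 26.25$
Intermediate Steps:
$Y{\left(M,v \right)} = \frac{1}{M}$
$c = -2$ ($c = -3 + 1^{-1} = -3 + 1 = -2$)
$l{\left(P \right)} = \frac{1}{2 P}$
$h{\left(D,y \right)} = - \frac{1}{8}$ ($h{\left(D,y \right)} = \frac{1}{2 \left(-4\right)} = \frac{1}{2} \left(- \frac{1}{4}\right) = - \frac{1}{8}$)
$s{\left(L,-4 \right)} \left(-30\right) h{\left(c,3 \right)} = 7 \left(-30\right) \left(- \frac{1}{8}\right) = \left(-210\right) \left(- \frac{1}{8}\right) = \frac{105}{4}$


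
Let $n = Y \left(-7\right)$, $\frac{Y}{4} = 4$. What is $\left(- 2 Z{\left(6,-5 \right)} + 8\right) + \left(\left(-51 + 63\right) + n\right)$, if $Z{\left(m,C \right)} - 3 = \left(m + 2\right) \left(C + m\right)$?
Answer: $-114$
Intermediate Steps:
$Y = 16$ ($Y = 4 \cdot 4 = 16$)
$Z{\left(m,C \right)} = 3 + \left(2 + m\right) \left(C + m\right)$ ($Z{\left(m,C \right)} = 3 + \left(m + 2\right) \left(C + m\right) = 3 + \left(2 + m\right) \left(C + m\right)$)
$n = -112$ ($n = 16 \left(-7\right) = -112$)
$\left(- 2 Z{\left(6,-5 \right)} + 8\right) + \left(\left(-51 + 63\right) + n\right) = \left(- 2 \left(3 + 6^{2} + 2 \left(-5\right) + 2 \cdot 6 - 30\right) + 8\right) + \left(\left(-51 + 63\right) - 112\right) = \left(- 2 \left(3 + 36 - 10 + 12 - 30\right) + 8\right) + \left(12 - 112\right) = \left(\left(-2\right) 11 + 8\right) - 100 = \left(-22 + 8\right) - 100 = -14 - 100 = -114$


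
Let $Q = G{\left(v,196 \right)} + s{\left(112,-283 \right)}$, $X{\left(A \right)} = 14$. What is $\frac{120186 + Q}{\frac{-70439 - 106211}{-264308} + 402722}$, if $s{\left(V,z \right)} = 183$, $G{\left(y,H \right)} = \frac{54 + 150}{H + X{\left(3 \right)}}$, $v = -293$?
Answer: $\frac{556758062146}{1862749402955} \approx 0.29889$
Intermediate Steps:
$G{\left(y,H \right)} = \frac{204}{14 + H}$ ($G{\left(y,H \right)} = \frac{54 + 150}{H + 14} = \frac{204}{14 + H}$)
$Q = \frac{6439}{35}$ ($Q = \frac{204}{14 + 196} + 183 = \frac{204}{210} + 183 = 204 \cdot \frac{1}{210} + 183 = \frac{34}{35} + 183 = \frac{6439}{35} \approx 183.97$)
$\frac{120186 + Q}{\frac{-70439 - 106211}{-264308} + 402722} = \frac{120186 + \frac{6439}{35}}{\frac{-70439 - 106211}{-264308} + 402722} = \frac{4212949}{35 \left(\left(-70439 - 106211\right) \left(- \frac{1}{264308}\right) + 402722\right)} = \frac{4212949}{35 \left(\left(-176650\right) \left(- \frac{1}{264308}\right) + 402722\right)} = \frac{4212949}{35 \left(\frac{88325}{132154} + 402722\right)} = \frac{4212949}{35 \cdot \frac{53221411513}{132154}} = \frac{4212949}{35} \cdot \frac{132154}{53221411513} = \frac{556758062146}{1862749402955}$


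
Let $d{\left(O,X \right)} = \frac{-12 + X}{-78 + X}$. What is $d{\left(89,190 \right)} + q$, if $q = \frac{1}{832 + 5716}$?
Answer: $\frac{145707}{91672} \approx 1.5894$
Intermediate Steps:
$d{\left(O,X \right)} = \frac{-12 + X}{-78 + X}$
$q = \frac{1}{6548} \approx 0.00015272$
$d{\left(89,190 \right)} + q = \frac{-12 + 190}{-78 + 190} + \frac{1}{6548} = \frac{1}{112} \cdot 178 + \frac{1}{6548} = \frac{89}{56} + \frac{1}{6548} = \frac{145707}{91672}$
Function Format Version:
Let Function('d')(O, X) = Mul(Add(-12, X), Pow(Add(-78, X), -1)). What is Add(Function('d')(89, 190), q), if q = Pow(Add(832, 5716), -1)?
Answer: Rational(145707, 91672) ≈ 1.5894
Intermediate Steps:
Function('d')(O, X) = Mul(Pow(Add(-78, X), -1), Add(-12, X))
q = Rational(1, 6548) (q = Pow(6548, -1) = Rational(1, 6548) ≈ 0.00015272)
Add(Function('d')(89, 190), q) = Add(Mul(Pow(Add(-78, 190), -1), Add(-12, 190)), Rational(1, 6548)) = Add(Mul(Pow(112, -1), 178), Rational(1, 6548)) = Add(Mul(Rational(1, 112), 178), Rational(1, 6548)) = Add(Rational(89, 56), Rational(1, 6548)) = Rational(145707, 91672)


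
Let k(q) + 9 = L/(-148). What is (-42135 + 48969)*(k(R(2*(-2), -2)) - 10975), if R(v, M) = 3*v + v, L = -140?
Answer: -2777153082/37 ≈ -7.5058e+7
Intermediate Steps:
R(v, M) = 4*v
k(q) = -298/37 (k(q) = -9 - 140/(-148) = -9 - 140*(-1/148) = -9 + 35/37 = -298/37)
(-42135 + 48969)*(k(R(2*(-2), -2)) - 10975) = (-42135 + 48969)*(-298/37 - 10975) = 6834*(-406373/37) = -2777153082/37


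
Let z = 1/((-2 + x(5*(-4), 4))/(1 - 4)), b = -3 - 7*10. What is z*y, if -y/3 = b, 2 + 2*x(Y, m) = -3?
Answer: 146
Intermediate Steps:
x(Y, m) = -5/2 (x(Y, m) = -1 + (½)*(-3) = -1 - 3/2 = -5/2)
b = -73 (b = -3 - 70 = -73)
z = ⅔ (z = 1/((-2 - 5/2)/(1 - 4)) = 1/(-9/2/(-3)) = 1/(-9/2*(-⅓)) = 1/(3/2) = ⅔ ≈ 0.66667)
y = 219 (y = -3*(-73) = 219)
z*y = (⅔)*219 = 146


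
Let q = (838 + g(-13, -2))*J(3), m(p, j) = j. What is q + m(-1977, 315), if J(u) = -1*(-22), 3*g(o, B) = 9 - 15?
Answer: 18707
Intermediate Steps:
g(o, B) = -2 (g(o, B) = (9 - 15)/3 = (1/3)*(-6) = -2)
J(u) = 22
q = 18392 (q = (838 - 2)*22 = 836*22 = 18392)
q + m(-1977, 315) = 18392 + 315 = 18707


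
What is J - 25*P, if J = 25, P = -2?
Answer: 75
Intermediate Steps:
J - 25*P = 25 - 25*(-2) = 25 + 50 = 75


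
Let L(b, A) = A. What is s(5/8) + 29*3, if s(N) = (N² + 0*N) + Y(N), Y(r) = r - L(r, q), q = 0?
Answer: 5633/64 ≈ 88.016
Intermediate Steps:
Y(r) = r (Y(r) = r - 1*0 = r + 0 = r)
s(N) = N + N² (s(N) = (N² + 0*N) + N = (N² + 0) + N = N² + N = N + N²)
s(5/8) + 29*3 = (5/8)*(1 + 5/8) + 29*3 = (5*(⅛))*(1 + 5*(⅛)) + 87 = 5*(1 + 5/8)/8 + 87 = (5/8)*(13/8) + 87 = 65/64 + 87 = 5633/64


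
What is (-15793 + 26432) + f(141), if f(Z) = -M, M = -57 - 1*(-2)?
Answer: 10694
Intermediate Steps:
M = -55 (M = -57 + 2 = -55)
f(Z) = 55 (f(Z) = -1*(-55) = 55)
(-15793 + 26432) + f(141) = (-15793 + 26432) + 55 = 10639 + 55 = 10694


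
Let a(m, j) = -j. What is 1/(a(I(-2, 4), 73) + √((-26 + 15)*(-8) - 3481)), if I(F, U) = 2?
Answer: -73/8722 - 3*I*√377/8722 ≈ -0.0083696 - 0.0066785*I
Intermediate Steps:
1/(a(I(-2, 4), 73) + √((-26 + 15)*(-8) - 3481)) = 1/(-1*73 + √((-26 + 15)*(-8) - 3481)) = 1/(-73 + √(-11*(-8) - 3481)) = 1/(-73 + √(88 - 3481)) = 1/(-73 + √(-3393)) = 1/(-73 + 3*I*√377)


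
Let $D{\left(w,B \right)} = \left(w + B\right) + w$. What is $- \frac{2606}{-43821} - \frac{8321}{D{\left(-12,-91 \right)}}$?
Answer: $\frac{364934231}{5039415} \approx 72.416$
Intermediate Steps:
$D{\left(w,B \right)} = B + 2 w$ ($D{\left(w,B \right)} = \left(B + w\right) + w = B + 2 w$)
$- \frac{2606}{-43821} - \frac{8321}{D{\left(-12,-91 \right)}} = - \frac{2606}{-43821} - \frac{8321}{-91 + 2 \left(-12\right)} = \left(-2606\right) \left(- \frac{1}{43821}\right) - \frac{8321}{-91 - 24} = \frac{2606}{43821} - \frac{8321}{-115} = \frac{2606}{43821} - - \frac{8321}{115} = \frac{2606}{43821} + \frac{8321}{115} = \frac{364934231}{5039415}$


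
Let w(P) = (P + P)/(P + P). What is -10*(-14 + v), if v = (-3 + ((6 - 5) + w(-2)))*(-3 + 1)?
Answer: 120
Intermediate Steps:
w(P) = 1 (w(P) = (2*P)/((2*P)) = (2*P)*(1/(2*P)) = 1)
v = 2 (v = (-3 + ((6 - 5) + 1))*(-3 + 1) = (-3 + (1 + 1))*(-2) = (-3 + 2)*(-2) = -1*(-2) = 2)
-10*(-14 + v) = -10*(-14 + 2) = -10*(-12) = 120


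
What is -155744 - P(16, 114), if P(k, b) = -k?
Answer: -155728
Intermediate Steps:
-155744 - P(16, 114) = -155744 - (-1)*16 = -155744 - 1*(-16) = -155744 + 16 = -155728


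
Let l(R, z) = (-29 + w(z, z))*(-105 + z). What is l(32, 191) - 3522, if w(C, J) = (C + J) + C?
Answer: 43262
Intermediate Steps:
w(C, J) = J + 2*C
l(R, z) = (-105 + z)*(-29 + 3*z) (l(R, z) = (-29 + (z + 2*z))*(-105 + z) = (-29 + 3*z)*(-105 + z) = (-105 + z)*(-29 + 3*z))
l(32, 191) - 3522 = (3045 - 344*191 + 3*191²) - 3522 = (3045 - 65704 + 3*36481) - 3522 = (3045 - 65704 + 109443) - 3522 = 46784 - 3522 = 43262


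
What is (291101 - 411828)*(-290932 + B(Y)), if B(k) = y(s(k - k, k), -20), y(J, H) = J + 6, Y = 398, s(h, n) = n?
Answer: 35074573856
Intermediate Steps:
y(J, H) = 6 + J
B(k) = 6 + k
(291101 - 411828)*(-290932 + B(Y)) = (291101 - 411828)*(-290932 + (6 + 398)) = -120727*(-290932 + 404) = -120727*(-290528) = 35074573856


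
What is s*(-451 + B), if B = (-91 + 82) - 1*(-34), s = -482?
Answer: 205332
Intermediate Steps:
B = 25 (B = -9 + 34 = 25)
s*(-451 + B) = -482*(-451 + 25) = -482*(-426) = 205332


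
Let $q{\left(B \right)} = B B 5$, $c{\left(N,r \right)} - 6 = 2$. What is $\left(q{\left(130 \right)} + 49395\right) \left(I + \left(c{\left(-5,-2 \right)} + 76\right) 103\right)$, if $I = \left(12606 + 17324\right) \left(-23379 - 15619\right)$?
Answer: $-156282443235760$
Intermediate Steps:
$c{\left(N,r \right)} = 8$ ($c{\left(N,r \right)} = 6 + 2 = 8$)
$q{\left(B \right)} = 5 B^{2}$ ($q{\left(B \right)} = B^{2} \cdot 5 = 5 B^{2}$)
$I = -1167210140$ ($I = 29930 \left(-38998\right) = -1167210140$)
$\left(q{\left(130 \right)} + 49395\right) \left(I + \left(c{\left(-5,-2 \right)} + 76\right) 103\right) = \left(5 \cdot 130^{2} + 49395\right) \left(-1167210140 + \left(8 + 76\right) 103\right) = \left(5 \cdot 16900 + 49395\right) \left(-1167210140 + 84 \cdot 103\right) = \left(84500 + 49395\right) \left(-1167210140 + 8652\right) = 133895 \left(-1167201488\right) = -156282443235760$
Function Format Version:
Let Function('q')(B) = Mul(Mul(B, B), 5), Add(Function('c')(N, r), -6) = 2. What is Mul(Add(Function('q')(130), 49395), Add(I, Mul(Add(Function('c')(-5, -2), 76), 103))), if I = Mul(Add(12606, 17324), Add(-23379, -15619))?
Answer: -156282443235760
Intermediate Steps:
Function('c')(N, r) = 8 (Function('c')(N, r) = Add(6, 2) = 8)
Function('q')(B) = Mul(5, Pow(B, 2)) (Function('q')(B) = Mul(Pow(B, 2), 5) = Mul(5, Pow(B, 2)))
I = -1167210140 (I = Mul(29930, -38998) = -1167210140)
Mul(Add(Function('q')(130), 49395), Add(I, Mul(Add(Function('c')(-5, -2), 76), 103))) = Mul(Add(Mul(5, Pow(130, 2)), 49395), Add(-1167210140, Mul(Add(8, 76), 103))) = Mul(Add(Mul(5, 16900), 49395), Add(-1167210140, Mul(84, 103))) = Mul(Add(84500, 49395), Add(-1167210140, 8652)) = Mul(133895, -1167201488) = -156282443235760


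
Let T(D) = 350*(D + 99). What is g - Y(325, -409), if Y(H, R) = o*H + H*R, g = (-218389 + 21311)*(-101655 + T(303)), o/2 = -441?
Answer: -7694490935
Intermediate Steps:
o = -882 (o = 2*(-441) = -882)
T(D) = 34650 + 350*D (T(D) = 350*(99 + D) = 34650 + 350*D)
g = -7694910510 (g = (-218389 + 21311)*(-101655 + (34650 + 350*303)) = -197078*(-101655 + (34650 + 106050)) = -197078*(-101655 + 140700) = -197078*39045 = -7694910510)
Y(H, R) = -882*H + H*R
g - Y(325, -409) = -7694910510 - 325*(-882 - 409) = -7694910510 - 325*(-1291) = -7694910510 - 1*(-419575) = -7694910510 + 419575 = -7694490935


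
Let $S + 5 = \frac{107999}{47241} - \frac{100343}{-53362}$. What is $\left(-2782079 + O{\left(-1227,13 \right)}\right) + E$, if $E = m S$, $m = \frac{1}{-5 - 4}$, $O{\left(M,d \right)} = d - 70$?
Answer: $- \frac{63120732720243299}{22687868178} \approx -2.7821 \cdot 10^{6}$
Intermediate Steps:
$O{\left(M,d \right)} = -70 + d$
$S = - \frac{2101024909}{2520874242}$ ($S = -5 + \left(\frac{107999}{47241} - \frac{100343}{-53362}\right) = -5 + \left(107999 \cdot \frac{1}{47241} - - \frac{100343}{53362}\right) = -5 + \left(\frac{107999}{47241} + \frac{100343}{53362}\right) = -5 + \frac{10503346301}{2520874242} = - \frac{2101024909}{2520874242} \approx -0.83345$)
$m = - \frac{1}{9}$ ($m = \frac{1}{-9} = - \frac{1}{9} \approx -0.11111$)
$E = \frac{2101024909}{22687868178}$ ($E = \left(- \frac{1}{9}\right) \left(- \frac{2101024909}{2520874242}\right) = \frac{2101024909}{22687868178} \approx 0.092606$)
$\left(-2782079 + O{\left(-1227,13 \right)}\right) + E = \left(-2782079 + \left(-70 + 13\right)\right) + \frac{2101024909}{22687868178} = \left(-2782079 - 57\right) + \frac{2101024909}{22687868178} = -2782136 + \frac{2101024909}{22687868178} = - \frac{63120732720243299}{22687868178}$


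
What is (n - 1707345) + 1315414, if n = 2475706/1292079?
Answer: -506403338843/1292079 ≈ -3.9193e+5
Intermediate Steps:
n = 2475706/1292079 (n = 2475706*(1/1292079) = 2475706/1292079 ≈ 1.9161)
(n - 1707345) + 1315414 = (2475706/1292079 - 1707345) + 1315414 = -2206022144549/1292079 + 1315414 = -506403338843/1292079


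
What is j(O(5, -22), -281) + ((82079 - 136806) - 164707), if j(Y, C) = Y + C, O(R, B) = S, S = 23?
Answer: -219692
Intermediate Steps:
O(R, B) = 23
j(Y, C) = C + Y
j(O(5, -22), -281) + ((82079 - 136806) - 164707) = (-281 + 23) + ((82079 - 136806) - 164707) = -258 + (-54727 - 164707) = -258 - 219434 = -219692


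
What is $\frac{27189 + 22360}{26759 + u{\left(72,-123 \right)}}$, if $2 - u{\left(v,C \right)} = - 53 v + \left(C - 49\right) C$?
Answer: $\frac{49549}{9421} \approx 5.2594$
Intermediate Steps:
$u{\left(v,C \right)} = 2 + 53 v - C \left(-49 + C\right)$ ($u{\left(v,C \right)} = 2 - \left(- 53 v + \left(C - 49\right) C\right) = 2 - \left(- 53 v + \left(-49 + C\right) C\right) = 2 - \left(- 53 v + C \left(-49 + C\right)\right) = 2 + 53 v - C \left(-49 + C\right)$)
$\frac{27189 + 22360}{26759 + u{\left(72,-123 \right)}} = \frac{27189 + 22360}{26759 + \left(2 - \left(-123\right)^{2} + 49 \left(-123\right) + 53 \cdot 72\right)} = \frac{49549}{26759 + \left(2 - 15129 - 6027 + 3816\right)} = \frac{49549}{26759 - 17338} = \frac{49549}{9421}$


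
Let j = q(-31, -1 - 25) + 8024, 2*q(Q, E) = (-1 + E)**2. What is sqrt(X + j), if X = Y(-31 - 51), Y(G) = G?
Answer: sqrt(33226)/2 ≈ 91.140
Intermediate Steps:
q(Q, E) = (-1 + E)**2/2
j = 16777/2 (j = (-1 + (-1 - 25))**2/2 + 8024 = (-1 - 26)**2/2 + 8024 = (1/2)*(-27)**2 + 8024 = (1/2)*729 + 8024 = 729/2 + 8024 = 16777/2 ≈ 8388.5)
X = -82 (X = -31 - 51 = -82)
sqrt(X + j) = sqrt(-82 + 16777/2) = sqrt(16613/2) = sqrt(33226)/2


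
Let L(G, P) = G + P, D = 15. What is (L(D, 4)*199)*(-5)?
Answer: -18905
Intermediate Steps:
(L(D, 4)*199)*(-5) = ((15 + 4)*199)*(-5) = (19*199)*(-5) = 3781*(-5) = -18905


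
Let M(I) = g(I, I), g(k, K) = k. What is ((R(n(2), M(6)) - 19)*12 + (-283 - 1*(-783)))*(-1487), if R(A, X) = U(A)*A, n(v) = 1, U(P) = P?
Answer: -422308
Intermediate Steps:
M(I) = I
R(A, X) = A² (R(A, X) = A*A = A²)
((R(n(2), M(6)) - 19)*12 + (-283 - 1*(-783)))*(-1487) = ((1² - 19)*12 + (-283 - 1*(-783)))*(-1487) = ((1 - 19)*12 + (-283 + 783))*(-1487) = (-18*12 + 500)*(-1487) = (-216 + 500)*(-1487) = 284*(-1487) = -422308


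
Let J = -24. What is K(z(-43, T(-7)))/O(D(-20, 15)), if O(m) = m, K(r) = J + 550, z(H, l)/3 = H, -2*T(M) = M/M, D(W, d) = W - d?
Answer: -526/35 ≈ -15.029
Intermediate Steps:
T(M) = -½ (T(M) = -M/(2*M) = -½*1 = -½)
z(H, l) = 3*H
K(r) = 526 (K(r) = -24 + 550 = 526)
K(z(-43, T(-7)))/O(D(-20, 15)) = 526/(-20 - 1*15) = 526/(-20 - 15) = 526/(-35) = 526*(-1/35) = -526/35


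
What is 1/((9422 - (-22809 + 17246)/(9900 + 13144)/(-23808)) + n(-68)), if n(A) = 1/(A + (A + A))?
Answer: 3108912128/29292154798727 ≈ 0.00010613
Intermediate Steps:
n(A) = 1/(3*A) (n(A) = 1/(A + 2*A) = 1/(3*A))
1/((9422 - (-22809 + 17246)/(9900 + 13144)/(-23808)) + n(-68)) = 1/((9422 - (-22809 + 17246)/(9900 + 13144)/(-23808)) + (⅓)/(-68)) = 1/((9422 - (-5563/23044)*(-1)/23808) + (⅓)*(-1/68)) = 1/((9422 - (-5563*1/23044)*(-1)/23808) - 1/204) = 1/((9422 - (-5563)*(-1)/(23044*23808)) - 1/204) = 1/((9422 - 1*5563/548631552) - 1/204) = 1/((9422 - 5563/548631552) - 1/204) = 1/(5169206477381/548631552 - 1/204) = 1/(29292154798727/3108912128) = 3108912128/29292154798727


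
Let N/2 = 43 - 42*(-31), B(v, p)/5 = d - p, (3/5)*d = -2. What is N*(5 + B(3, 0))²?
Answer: 3295250/9 ≈ 3.6614e+5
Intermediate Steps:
d = -10/3 (d = (5/3)*(-2) = -10/3 ≈ -3.3333)
B(v, p) = -50/3 - 5*p (B(v, p) = 5*(-10/3 - p) = -50/3 - 5*p)
N = 2690 (N = 2*(43 - 42*(-31)) = 2*(43 + 1302) = 2*1345 = 2690)
N*(5 + B(3, 0))² = 2690*(5 + (-50/3 - 5*0))² = 2690*(5 + (-50/3 + 0))² = 2690*(5 - 50/3)² = 2690*(-35/3)² = 2690*(1225/9) = 3295250/9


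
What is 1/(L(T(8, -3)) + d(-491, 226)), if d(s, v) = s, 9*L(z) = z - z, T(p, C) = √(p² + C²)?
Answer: -1/491 ≈ -0.0020367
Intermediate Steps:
T(p, C) = √(C² + p²)
L(z) = 0 (L(z) = (z - z)/9 = (⅑)*0 = 0)
1/(L(T(8, -3)) + d(-491, 226)) = 1/(0 - 491) = 1/(-491) = -1/491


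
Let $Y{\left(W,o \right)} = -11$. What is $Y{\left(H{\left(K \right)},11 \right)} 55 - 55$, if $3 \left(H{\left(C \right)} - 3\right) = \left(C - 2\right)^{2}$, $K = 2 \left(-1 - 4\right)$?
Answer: $-660$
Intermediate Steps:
$K = -10$ ($K = 2 \left(-5\right) = -10$)
$H{\left(C \right)} = 3 + \frac{\left(-2 + C\right)^{2}}{3}$ ($H{\left(C \right)} = 3 + \frac{\left(C - 2\right)^{2}}{3} = 3 + \frac{\left(-2 + C\right)^{2}}{3}$)
$Y{\left(H{\left(K \right)},11 \right)} 55 - 55 = \left(-11\right) 55 - 55 = -605 - 55 = -660$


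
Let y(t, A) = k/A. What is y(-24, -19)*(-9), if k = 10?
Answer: 90/19 ≈ 4.7368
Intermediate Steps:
y(t, A) = 10/A
y(-24, -19)*(-9) = (10/(-19))*(-9) = (10*(-1/19))*(-9) = -10/19*(-9) = 90/19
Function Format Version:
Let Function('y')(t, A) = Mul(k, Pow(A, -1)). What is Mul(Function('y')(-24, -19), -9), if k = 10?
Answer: Rational(90, 19) ≈ 4.7368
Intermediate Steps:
Function('y')(t, A) = Mul(10, Pow(A, -1))
Mul(Function('y')(-24, -19), -9) = Mul(Mul(10, Pow(-19, -1)), -9) = Mul(Mul(10, Rational(-1, 19)), -9) = Mul(Rational(-10, 19), -9) = Rational(90, 19)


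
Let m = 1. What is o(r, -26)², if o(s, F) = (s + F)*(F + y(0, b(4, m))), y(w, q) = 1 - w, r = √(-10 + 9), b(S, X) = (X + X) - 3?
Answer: 421875 - 32500*I ≈ 4.2188e+5 - 32500.0*I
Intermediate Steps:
b(S, X) = -3 + 2*X (b(S, X) = 2*X - 3 = -3 + 2*X)
r = I (r = √(-1) = I ≈ 1.0*I)
o(s, F) = (1 + F)*(F + s) (o(s, F) = (s + F)*(F + (1 - 1*0)) = (F + s)*(F + (1 + 0)) = (F + s)*(F + 1) = (F + s)*(1 + F) = (1 + F)*(F + s))
o(r, -26)² = (-26 + I + (-26)² - 26*I)² = (-26 + I + 676 - 26*I)² = (650 - 25*I)²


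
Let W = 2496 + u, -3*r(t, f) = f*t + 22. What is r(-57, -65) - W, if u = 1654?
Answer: -16177/3 ≈ -5392.3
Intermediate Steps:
r(t, f) = -22/3 - f*t/3 (r(t, f) = -(f*t + 22)/3 = -(22 + f*t)/3 = -22/3 - f*t/3)
W = 4150 (W = 2496 + 1654 = 4150)
r(-57, -65) - W = (-22/3 - ⅓*(-65)*(-57)) - 1*4150 = (-22/3 - 1235) - 4150 = -3727/3 - 4150 = -16177/3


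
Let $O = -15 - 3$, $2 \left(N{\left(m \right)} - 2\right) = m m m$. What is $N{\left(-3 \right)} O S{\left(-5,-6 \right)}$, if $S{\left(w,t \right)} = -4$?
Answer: $-828$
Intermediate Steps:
$N{\left(m \right)} = 2 + \frac{m^{3}}{2}$ ($N{\left(m \right)} = 2 + \frac{m m m}{2} = 2 + \frac{m^{2} m}{2} = 2 + \frac{m^{3}}{2}$)
$O = -18$ ($O = -15 - 3 = -18$)
$N{\left(-3 \right)} O S{\left(-5,-6 \right)} = \left(2 + \frac{\left(-3\right)^{3}}{2}\right) \left(-18\right) \left(-4\right) = \left(2 + \frac{1}{2} \left(-27\right)\right) \left(-18\right) \left(-4\right) = \left(2 - \frac{27}{2}\right) \left(-18\right) \left(-4\right) = \left(- \frac{23}{2}\right) \left(-18\right) \left(-4\right) = 207 \left(-4\right) = -828$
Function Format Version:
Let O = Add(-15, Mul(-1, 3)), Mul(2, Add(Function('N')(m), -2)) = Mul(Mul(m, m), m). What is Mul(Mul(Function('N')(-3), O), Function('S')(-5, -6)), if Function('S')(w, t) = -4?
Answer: -828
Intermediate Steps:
Function('N')(m) = Add(2, Mul(Rational(1, 2), Pow(m, 3))) (Function('N')(m) = Add(2, Mul(Rational(1, 2), Mul(Mul(m, m), m))) = Add(2, Mul(Rational(1, 2), Mul(Pow(m, 2), m))) = Add(2, Mul(Rational(1, 2), Pow(m, 3))))
O = -18 (O = Add(-15, -3) = -18)
Mul(Mul(Function('N')(-3), O), Function('S')(-5, -6)) = Mul(Mul(Add(2, Mul(Rational(1, 2), Pow(-3, 3))), -18), -4) = Mul(Mul(Add(2, Mul(Rational(1, 2), -27)), -18), -4) = Mul(Mul(Add(2, Rational(-27, 2)), -18), -4) = Mul(Mul(Rational(-23, 2), -18), -4) = Mul(207, -4) = -828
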